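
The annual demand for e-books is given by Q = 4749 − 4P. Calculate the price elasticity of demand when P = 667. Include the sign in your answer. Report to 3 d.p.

At P = 667, Q = 2081.
dQ/dP = −4.
ε = (dQ/dP)(P/Q) = (-4)(667/2081).
|ε| > 1, so demand is elastic at this price.

-1.282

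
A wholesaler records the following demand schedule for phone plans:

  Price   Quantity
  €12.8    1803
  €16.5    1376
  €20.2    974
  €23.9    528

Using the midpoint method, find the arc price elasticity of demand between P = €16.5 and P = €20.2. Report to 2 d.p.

At P = 16.5, Q = 1376; at P = 20.2, Q = 974.
ΔQ = -402, ΔP = 3.7. Midpoints: P̄ = 18.35, Q̄ = 1175.0.
ε = (ΔQ/ΔP)(P̄/Q̄) = (-402/3.7)(18.35/1175.0).

-1.70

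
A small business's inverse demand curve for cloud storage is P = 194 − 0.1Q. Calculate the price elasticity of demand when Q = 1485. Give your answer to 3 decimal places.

-0.306

At Q = 1485, P = 194 − 0.1(1485) = 45.50.
dP/dQ = −0.1, so dQ/dP = 1/(−0.1) = -10.000.
ε = (dQ/dP)(P/Q) = (-10.000)(45.50/1485).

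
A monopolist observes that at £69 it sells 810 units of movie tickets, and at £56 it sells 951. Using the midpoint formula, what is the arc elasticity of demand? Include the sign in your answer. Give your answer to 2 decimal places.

-0.77

ΔQ = 951 − 810 = 141; ΔP = 56 − 69 = -13.
Midpoints: P̄ = 62.50, Q̄ = 880.5.
ε = (ΔQ/ΔP)(P̄/Q̄) = (141/-13)(62.50/880.5).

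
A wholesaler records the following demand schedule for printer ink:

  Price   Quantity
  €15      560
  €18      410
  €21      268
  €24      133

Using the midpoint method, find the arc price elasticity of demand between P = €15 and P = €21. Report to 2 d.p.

At P = 15, Q = 560; at P = 21, Q = 268.
ΔQ = -292, ΔP = 6. Midpoints: P̄ = 18.00, Q̄ = 414.0.
ε = (ΔQ/ΔP)(P̄/Q̄) = (-292/6)(18.00/414.0).

-2.12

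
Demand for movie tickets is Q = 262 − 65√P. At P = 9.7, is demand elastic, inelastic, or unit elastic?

elastic

Q = 59.559, dQ/dP = -10.435.
ε = (dQ/dP)(P/Q) ≈ -1.700.
|ε| = 1.70 > 1.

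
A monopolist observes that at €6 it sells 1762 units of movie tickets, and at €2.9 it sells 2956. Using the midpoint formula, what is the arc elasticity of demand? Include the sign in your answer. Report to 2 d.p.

-0.73

ΔQ = 2956 − 1762 = 1194; ΔP = 2.9 − 6 = -3.1.
Midpoints: P̄ = 4.45, Q̄ = 2359.0.
ε = (ΔQ/ΔP)(P̄/Q̄) = (1194/-3.1)(4.45/2359.0).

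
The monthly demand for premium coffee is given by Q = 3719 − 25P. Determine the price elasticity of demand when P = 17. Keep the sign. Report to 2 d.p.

At P = 17, Q = 3294.
dQ/dP = −25.
ε = (dQ/dP)(P/Q) = (-25)(17/3294).
|ε| < 1, so demand is inelastic at this price.

-0.13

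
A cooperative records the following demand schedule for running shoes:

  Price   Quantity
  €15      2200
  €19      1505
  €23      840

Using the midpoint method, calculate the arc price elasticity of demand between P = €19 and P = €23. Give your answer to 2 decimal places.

At P = 19, Q = 1505; at P = 23, Q = 840.
ΔQ = -665, ΔP = 4. Midpoints: P̄ = 21.00, Q̄ = 1172.5.
ε = (ΔQ/ΔP)(P̄/Q̄) = (-665/4)(21.00/1172.5).

-2.98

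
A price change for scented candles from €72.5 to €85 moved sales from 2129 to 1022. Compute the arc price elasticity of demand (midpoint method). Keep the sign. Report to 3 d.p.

ΔQ = 1022 − 2129 = -1107; ΔP = 85 − 72.5 = 12.5.
Midpoints: P̄ = 78.75, Q̄ = 1575.5.
ε = (ΔQ/ΔP)(P̄/Q̄) = (-1107/12.5)(78.75/1575.5).

-4.427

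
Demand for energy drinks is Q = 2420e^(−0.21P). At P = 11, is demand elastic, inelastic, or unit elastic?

elastic

Q = 240.212, dQ/dP = -50.445.
ε = (dQ/dP)(P/Q) ≈ -2.310.
|ε| = 2.31 > 1.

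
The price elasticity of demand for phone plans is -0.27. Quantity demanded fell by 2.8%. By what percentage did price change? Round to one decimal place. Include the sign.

10.4%

%ΔP ≈ %ΔQ / ε = (-2.8%)/(-0.27) = 10.37%.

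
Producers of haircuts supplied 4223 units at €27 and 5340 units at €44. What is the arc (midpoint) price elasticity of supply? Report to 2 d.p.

0.49

ΔQ = 5340 − 4223 = 1117; ΔP = 44 − 27 = 17.
Midpoints: P̄ = 35.50, Q̄ = 4781.5.
ε_s = (ΔQ/ΔP)(P̄/Q̄) = (1117/17)(35.50/4781.5).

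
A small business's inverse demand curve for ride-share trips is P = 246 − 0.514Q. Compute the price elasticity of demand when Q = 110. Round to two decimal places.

-3.35

At Q = 110, P = 246 − 0.514(110) = 189.46.
dP/dQ = −0.514, so dQ/dP = 1/(−0.514) = -1.946.
ε = (dQ/dP)(P/Q) = (-1.946)(189.46/110).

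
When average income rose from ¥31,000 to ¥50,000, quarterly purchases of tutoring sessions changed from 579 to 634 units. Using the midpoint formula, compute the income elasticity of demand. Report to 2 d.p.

ΔQ = 55, ΔI = 19000. Midpoints: Ī = 40,500, Q̄ = 606.5.
ε_I = (ΔQ/ΔI)(Ī/Q̄) = (55/19000)(40500/606.5).

0.19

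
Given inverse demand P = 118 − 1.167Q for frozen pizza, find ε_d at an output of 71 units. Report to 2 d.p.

-0.42

At Q = 71, P = 118 − 1.167(71) = 35.14.
dP/dQ = −1.167, so dQ/dP = 1/(−1.167) = -0.857.
ε = (dQ/dP)(P/Q) = (-0.857)(35.14/71).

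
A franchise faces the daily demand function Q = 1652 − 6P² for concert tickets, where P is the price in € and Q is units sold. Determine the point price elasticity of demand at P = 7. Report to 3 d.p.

-0.433

At P = 7, Q = 1358.
dQ/dP = −12P = -84.
ε = (dQ/dP)(P/Q) = (-84)(7/1358).
|ε| < 1, so demand is inelastic at this price.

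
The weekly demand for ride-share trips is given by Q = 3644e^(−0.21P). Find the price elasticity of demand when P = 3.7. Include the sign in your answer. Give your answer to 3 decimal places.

-0.777

At P = 3.7, Q = 1675.450.
dQ/dP = −0.21·3644e^(−0.21P) = −0.21Q = -351.845.
ε = (dQ/dP)(P/Q) = (-351.845)(3.7/1675.450).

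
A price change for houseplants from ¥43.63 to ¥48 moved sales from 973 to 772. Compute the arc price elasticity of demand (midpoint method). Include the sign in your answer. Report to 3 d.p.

ΔQ = 772 − 973 = -201; ΔP = 48 − 43.63 = 4.37.
Midpoints: P̄ = 45.81, Q̄ = 872.5.
ε = (ΔQ/ΔP)(P̄/Q̄) = (-201/4.37)(45.81/872.5).

-2.415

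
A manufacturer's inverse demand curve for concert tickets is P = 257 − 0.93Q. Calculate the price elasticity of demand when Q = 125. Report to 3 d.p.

At Q = 125, P = 257 − 0.93(125) = 140.75.
dP/dQ = −0.93, so dQ/dP = 1/(−0.93) = -1.075.
ε = (dQ/dP)(P/Q) = (-1.075)(140.75/125).

-1.211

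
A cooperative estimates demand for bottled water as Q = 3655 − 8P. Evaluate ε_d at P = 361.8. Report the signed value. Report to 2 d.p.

At P = 361.8, Q = 760.600.
dQ/dP = −8.
ε = (dQ/dP)(P/Q) = (-8)(361.8/760.600).
|ε| > 1, so demand is elastic at this price.

-3.81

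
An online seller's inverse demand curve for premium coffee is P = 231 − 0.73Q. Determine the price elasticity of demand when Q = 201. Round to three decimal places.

-0.574

At Q = 201, P = 231 − 0.73(201) = 84.27.
dP/dQ = −0.73, so dQ/dP = 1/(−0.73) = -1.370.
ε = (dQ/dP)(P/Q) = (-1.370)(84.27/201).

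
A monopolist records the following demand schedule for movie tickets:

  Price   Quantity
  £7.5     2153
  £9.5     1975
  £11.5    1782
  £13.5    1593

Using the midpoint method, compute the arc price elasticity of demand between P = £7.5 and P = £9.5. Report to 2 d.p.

-0.37

At P = 7.5, Q = 2153; at P = 9.5, Q = 1975.
ΔQ = -178, ΔP = 2.0. Midpoints: P̄ = 8.50, Q̄ = 2064.0.
ε = (ΔQ/ΔP)(P̄/Q̄) = (-178/2.0)(8.50/2064.0).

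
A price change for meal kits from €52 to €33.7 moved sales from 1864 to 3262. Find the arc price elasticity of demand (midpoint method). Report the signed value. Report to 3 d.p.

-1.277

ΔQ = 3262 − 1864 = 1398; ΔP = 33.7 − 52 = -18.3.
Midpoints: P̄ = 42.85, Q̄ = 2563.0.
ε = (ΔQ/ΔP)(P̄/Q̄) = (1398/-18.3)(42.85/2563.0).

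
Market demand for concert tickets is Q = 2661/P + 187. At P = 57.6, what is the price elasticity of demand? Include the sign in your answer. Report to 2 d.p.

At P = 57.6, Q = 233.198.
dQ/dP = −2661/P² = -0.802.
ε = (dQ/dP)(P/Q) = (-0.802)(57.6/233.198).
|ε| < 1, so demand is inelastic at this price.

-0.20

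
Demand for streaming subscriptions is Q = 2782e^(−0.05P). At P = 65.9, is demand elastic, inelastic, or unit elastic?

Q = 103.123, dQ/dP = -5.156.
ε = (dQ/dP)(P/Q) ≈ -3.295.
|ε| = 3.30 > 1.

elastic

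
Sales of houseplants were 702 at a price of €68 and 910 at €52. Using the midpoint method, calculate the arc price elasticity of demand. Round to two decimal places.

-0.97

ΔQ = 910 − 702 = 208; ΔP = 52 − 68 = -16.
Midpoints: P̄ = 60.00, Q̄ = 806.0.
ε = (ΔQ/ΔP)(P̄/Q̄) = (208/-16)(60.00/806.0).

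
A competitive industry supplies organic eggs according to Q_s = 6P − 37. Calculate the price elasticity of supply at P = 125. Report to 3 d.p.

At P = 125, Q_s = 713.
dQ_s/dP = 6.
ε_s = (dQ_s/dP)(P/Q_s) = (6)(125/713).

1.052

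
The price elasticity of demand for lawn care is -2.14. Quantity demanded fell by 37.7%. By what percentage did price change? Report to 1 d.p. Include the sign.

17.6%

%ΔP ≈ %ΔQ / ε = (-37.7%)/(-2.14) = 17.62%.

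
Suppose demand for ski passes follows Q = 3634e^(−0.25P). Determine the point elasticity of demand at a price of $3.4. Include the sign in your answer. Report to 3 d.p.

-0.850

At P = 3.4, Q = 1553.226.
dQ/dP = −0.25·3634e^(−0.25P) = −0.25Q = -388.306.
ε = (dQ/dP)(P/Q) = (-388.306)(3.4/1553.226).
|ε| < 1, so demand is inelastic at this price.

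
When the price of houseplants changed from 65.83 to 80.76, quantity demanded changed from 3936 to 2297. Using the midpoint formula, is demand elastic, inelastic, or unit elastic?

Arc ε ≈ -2.582.
|ε| = 2.58 > 1.

elastic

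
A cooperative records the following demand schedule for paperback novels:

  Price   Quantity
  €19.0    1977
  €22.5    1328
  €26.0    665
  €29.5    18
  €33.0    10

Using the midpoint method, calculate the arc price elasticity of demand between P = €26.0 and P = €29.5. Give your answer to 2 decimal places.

-15.02

At P = 26.0, Q = 665; at P = 29.5, Q = 18.
ΔQ = -647, ΔP = 3.5. Midpoints: P̄ = 27.75, Q̄ = 341.5.
ε = (ΔQ/ΔP)(P̄/Q̄) = (-647/3.5)(27.75/341.5).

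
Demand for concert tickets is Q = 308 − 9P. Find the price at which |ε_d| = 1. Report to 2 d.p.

17.11

For linear demand Q = a − bP, ε = −bP/(a − bP). |ε| = 1 when bP = a − bP, i.e. P = a/(2b).
P = 308/(2·9) = 308/18 = 17.1111.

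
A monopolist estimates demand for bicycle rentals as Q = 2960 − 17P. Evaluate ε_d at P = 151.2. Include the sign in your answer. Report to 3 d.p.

-6.598

At P = 151.2, Q = 389.600.
dQ/dP = −17.
ε = (dQ/dP)(P/Q) = (-17)(151.2/389.600).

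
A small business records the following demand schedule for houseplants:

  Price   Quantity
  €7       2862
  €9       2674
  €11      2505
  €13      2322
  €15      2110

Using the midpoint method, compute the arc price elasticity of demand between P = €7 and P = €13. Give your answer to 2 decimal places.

-0.35

At P = 7, Q = 2862; at P = 13, Q = 2322.
ΔQ = -540, ΔP = 6. Midpoints: P̄ = 10.00, Q̄ = 2592.0.
ε = (ΔQ/ΔP)(P̄/Q̄) = (-540/6)(10.00/2592.0).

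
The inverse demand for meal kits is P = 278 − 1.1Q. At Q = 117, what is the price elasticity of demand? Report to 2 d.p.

-1.16

At Q = 117, P = 278 − 1.1(117) = 149.30.
dP/dQ = −1.1, so dQ/dP = 1/(−1.1) = -0.909.
ε = (dQ/dP)(P/Q) = (-0.909)(149.30/117).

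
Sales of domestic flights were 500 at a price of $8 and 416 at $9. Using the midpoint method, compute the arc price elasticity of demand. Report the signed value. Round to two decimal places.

ΔQ = 416 − 500 = -84; ΔP = 9 − 8 = 1.
Midpoints: P̄ = 8.50, Q̄ = 458.0.
ε = (ΔQ/ΔP)(P̄/Q̄) = (-84/1)(8.50/458.0).

-1.56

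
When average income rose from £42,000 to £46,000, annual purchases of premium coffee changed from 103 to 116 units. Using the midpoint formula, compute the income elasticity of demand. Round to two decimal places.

1.31

ΔQ = 13, ΔI = 4000. Midpoints: Ī = 44,000, Q̄ = 109.5.
ε_I = (ΔQ/ΔI)(Ī/Q̄) = (13/4000)(44000/109.5).
ε_I > 0, so the good is normal.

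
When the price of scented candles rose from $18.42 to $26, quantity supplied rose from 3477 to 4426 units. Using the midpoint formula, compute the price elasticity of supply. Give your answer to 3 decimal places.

ΔQ = 4426 − 3477 = 949; ΔP = 26 − 18.42 = 7.58.
Midpoints: P̄ = 22.21, Q̄ = 3951.5.
ε_s = (ΔQ/ΔP)(P̄/Q̄) = (949/7.58)(22.21/3951.5).

0.704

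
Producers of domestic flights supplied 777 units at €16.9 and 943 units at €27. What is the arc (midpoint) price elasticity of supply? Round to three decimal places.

ΔQ = 943 − 777 = 166; ΔP = 27 − 16.9 = 10.1.
Midpoints: P̄ = 21.95, Q̄ = 860.0.
ε_s = (ΔQ/ΔP)(P̄/Q̄) = (166/10.1)(21.95/860.0).

0.419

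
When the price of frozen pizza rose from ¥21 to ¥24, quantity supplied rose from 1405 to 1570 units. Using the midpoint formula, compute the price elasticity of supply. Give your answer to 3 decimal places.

0.832

ΔQ = 1570 − 1405 = 165; ΔP = 24 − 21 = 3.
Midpoints: P̄ = 22.50, Q̄ = 1487.5.
ε_s = (ΔQ/ΔP)(P̄/Q̄) = (165/3)(22.50/1487.5).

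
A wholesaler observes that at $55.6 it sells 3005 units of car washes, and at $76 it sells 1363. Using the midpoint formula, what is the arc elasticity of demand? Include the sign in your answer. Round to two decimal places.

ΔQ = 1363 − 3005 = -1642; ΔP = 76 − 55.6 = 20.4.
Midpoints: P̄ = 65.80, Q̄ = 2184.0.
ε = (ΔQ/ΔP)(P̄/Q̄) = (-1642/20.4)(65.80/2184.0).

-2.43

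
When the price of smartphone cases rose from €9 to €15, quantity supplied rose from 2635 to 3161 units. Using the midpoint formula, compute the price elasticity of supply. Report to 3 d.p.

0.363

ΔQ = 3161 − 2635 = 526; ΔP = 15 − 9 = 6.
Midpoints: P̄ = 12.00, Q̄ = 2898.0.
ε_s = (ΔQ/ΔP)(P̄/Q̄) = (526/6)(12.00/2898.0).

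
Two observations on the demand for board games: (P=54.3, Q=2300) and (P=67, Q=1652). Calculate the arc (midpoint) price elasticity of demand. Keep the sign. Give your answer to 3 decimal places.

-1.566

ΔQ = 1652 − 2300 = -648; ΔP = 67 − 54.3 = 12.7.
Midpoints: P̄ = 60.65, Q̄ = 1976.0.
ε = (ΔQ/ΔP)(P̄/Q̄) = (-648/12.7)(60.65/1976.0).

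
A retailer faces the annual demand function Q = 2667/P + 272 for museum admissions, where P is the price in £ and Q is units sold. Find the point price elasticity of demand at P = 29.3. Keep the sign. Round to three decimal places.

At P = 29.3, Q = 363.024.
dQ/dP = −2667/P² = -3.107.
ε = (dQ/dP)(P/Q) = (-3.107)(29.3/363.024).

-0.251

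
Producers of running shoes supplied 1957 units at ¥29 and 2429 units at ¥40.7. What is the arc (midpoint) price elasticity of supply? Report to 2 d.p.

0.64

ΔQ = 2429 − 1957 = 472; ΔP = 40.7 − 29 = 11.7.
Midpoints: P̄ = 34.85, Q̄ = 2193.0.
ε_s = (ΔQ/ΔP)(P̄/Q̄) = (472/11.7)(34.85/2193.0).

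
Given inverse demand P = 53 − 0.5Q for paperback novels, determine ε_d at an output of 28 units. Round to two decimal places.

At Q = 28, P = 53 − 0.5(28) = 39.00.
dP/dQ = −0.5, so dQ/dP = 1/(−0.5) = -2.000.
ε = (dQ/dP)(P/Q) = (-2.000)(39.00/28).

-2.79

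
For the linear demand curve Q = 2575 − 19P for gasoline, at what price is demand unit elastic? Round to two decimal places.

For linear demand Q = a − bP, ε = −bP/(a − bP). |ε| = 1 when bP = a − bP, i.e. P = a/(2b).
P = 2575/(2·19) = 2575/38 = 67.7632.

67.76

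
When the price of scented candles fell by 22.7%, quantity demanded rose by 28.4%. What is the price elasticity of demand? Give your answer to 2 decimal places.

ε = %ΔQ / %ΔP = (28.4)/(-22.7) = -1.251.

-1.25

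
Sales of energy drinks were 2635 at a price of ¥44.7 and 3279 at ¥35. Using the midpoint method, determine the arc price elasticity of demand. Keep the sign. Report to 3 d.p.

ΔQ = 3279 − 2635 = 644; ΔP = 35 − 44.7 = -9.7.
Midpoints: P̄ = 39.85, Q̄ = 2957.0.
ε = (ΔQ/ΔP)(P̄/Q̄) = (644/-9.7)(39.85/2957.0).

-0.895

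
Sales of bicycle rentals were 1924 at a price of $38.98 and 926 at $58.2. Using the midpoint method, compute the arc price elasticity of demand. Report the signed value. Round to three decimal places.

-1.771

ΔQ = 926 − 1924 = -998; ΔP = 58.2 − 38.98 = 19.22.
Midpoints: P̄ = 48.59, Q̄ = 1425.0.
ε = (ΔQ/ΔP)(P̄/Q̄) = (-998/19.22)(48.59/1425.0).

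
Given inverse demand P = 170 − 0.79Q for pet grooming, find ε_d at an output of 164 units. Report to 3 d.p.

At Q = 164, P = 170 − 0.79(164) = 40.44.
dP/dQ = −0.79, so dQ/dP = 1/(−0.79) = -1.266.
ε = (dQ/dP)(P/Q) = (-1.266)(40.44/164).

-0.312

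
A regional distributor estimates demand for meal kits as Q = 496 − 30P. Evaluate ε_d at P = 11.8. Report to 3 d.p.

-2.493

At P = 11.8, Q = 142.
dQ/dP = −30.
ε = (dQ/dP)(P/Q) = (-30)(11.8/142).
|ε| > 1, so demand is elastic at this price.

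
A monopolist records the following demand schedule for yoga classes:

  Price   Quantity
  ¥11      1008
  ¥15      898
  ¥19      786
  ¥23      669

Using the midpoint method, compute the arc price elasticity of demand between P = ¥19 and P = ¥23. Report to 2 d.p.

-0.84

At P = 19, Q = 786; at P = 23, Q = 669.
ΔQ = -117, ΔP = 4. Midpoints: P̄ = 21.00, Q̄ = 727.5.
ε = (ΔQ/ΔP)(P̄/Q̄) = (-117/4)(21.00/727.5).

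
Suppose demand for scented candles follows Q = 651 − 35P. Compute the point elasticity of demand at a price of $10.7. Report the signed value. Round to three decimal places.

-1.354

At P = 10.7, Q = 276.500.
dQ/dP = −35.
ε = (dQ/dP)(P/Q) = (-35)(10.7/276.500).
|ε| > 1, so demand is elastic at this price.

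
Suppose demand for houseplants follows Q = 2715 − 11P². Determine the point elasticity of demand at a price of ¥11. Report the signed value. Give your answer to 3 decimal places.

-1.923

At P = 11, Q = 1384.
dQ/dP = −22P = -242.
ε = (dQ/dP)(P/Q) = (-242)(11/1384).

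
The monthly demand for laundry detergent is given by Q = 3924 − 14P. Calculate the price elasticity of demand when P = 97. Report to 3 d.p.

-0.529

At P = 97, Q = 2566.
dQ/dP = −14.
ε = (dQ/dP)(P/Q) = (-14)(97/2566).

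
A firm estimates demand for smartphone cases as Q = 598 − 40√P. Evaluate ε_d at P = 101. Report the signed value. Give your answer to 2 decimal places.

At P = 101, Q = 196.005.
dQ/dP = −40/(2√P) = -1.990.
ε = (dQ/dP)(P/Q) = (-1.990)(101/196.005).
|ε| > 1, so demand is elastic at this price.

-1.03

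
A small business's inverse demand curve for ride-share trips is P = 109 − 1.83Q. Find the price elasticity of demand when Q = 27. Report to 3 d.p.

At Q = 27, P = 109 − 1.83(27) = 59.59.
dP/dQ = −1.83, so dQ/dP = 1/(−1.83) = -0.546.
ε = (dQ/dP)(P/Q) = (-0.546)(59.59/27).

-1.206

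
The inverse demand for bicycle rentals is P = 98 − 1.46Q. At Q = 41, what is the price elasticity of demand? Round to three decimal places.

At Q = 41, P = 98 − 1.46(41) = 38.14.
dP/dQ = −1.46, so dQ/dP = 1/(−1.46) = -0.685.
ε = (dQ/dP)(P/Q) = (-0.685)(38.14/41).

-0.637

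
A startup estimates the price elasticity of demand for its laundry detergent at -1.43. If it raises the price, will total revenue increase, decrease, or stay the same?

|ε| = 1.43 > 1, so demand is elastic. A price rise therefore reduces total revenue.

decrease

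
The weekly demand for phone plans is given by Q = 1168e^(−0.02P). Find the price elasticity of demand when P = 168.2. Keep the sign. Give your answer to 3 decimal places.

-3.364

At P = 168.2, Q = 40.409.
dQ/dP = −0.02·1168e^(−0.02P) = −0.02Q = -0.808.
ε = (dQ/dP)(P/Q) = (-0.808)(168.2/40.409).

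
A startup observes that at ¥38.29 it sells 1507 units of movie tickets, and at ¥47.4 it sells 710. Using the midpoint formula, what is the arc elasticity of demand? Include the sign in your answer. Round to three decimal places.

-3.381

ΔQ = 710 − 1507 = -797; ΔP = 47.4 − 38.29 = 9.11.
Midpoints: P̄ = 42.84, Q̄ = 1108.5.
ε = (ΔQ/ΔP)(P̄/Q̄) = (-797/9.11)(42.84/1108.5).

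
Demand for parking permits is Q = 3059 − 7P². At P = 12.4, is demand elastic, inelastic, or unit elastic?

Q = 1982.680, dQ/dP = -173.600.
ε = (dQ/dP)(P/Q) ≈ -1.086.
|ε| = 1.09 > 1.

elastic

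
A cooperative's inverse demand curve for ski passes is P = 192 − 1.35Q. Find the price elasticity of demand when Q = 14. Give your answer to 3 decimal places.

At Q = 14, P = 192 − 1.35(14) = 173.10.
dP/dQ = −1.35, so dQ/dP = 1/(−1.35) = -0.741.
ε = (dQ/dP)(P/Q) = (-0.741)(173.10/14).

-9.159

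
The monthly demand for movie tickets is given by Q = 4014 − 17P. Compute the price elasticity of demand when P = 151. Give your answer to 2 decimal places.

At P = 151, Q = 1447.
dQ/dP = −17.
ε = (dQ/dP)(P/Q) = (-17)(151/1447).
|ε| > 1, so demand is elastic at this price.

-1.77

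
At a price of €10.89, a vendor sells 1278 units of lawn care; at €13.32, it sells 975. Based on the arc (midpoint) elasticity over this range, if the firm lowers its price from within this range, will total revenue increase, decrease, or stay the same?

increase

Arc ε = (-303/2.43)(12.11/1126.5) ≈ -1.340.
|ε| = 1.34 > 1, so demand is elastic. A price cut therefore raises total revenue.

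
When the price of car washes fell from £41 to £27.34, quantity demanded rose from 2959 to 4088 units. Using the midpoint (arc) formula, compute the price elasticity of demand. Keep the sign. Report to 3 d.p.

ΔQ = 4088 − 2959 = 1129; ΔP = 27.34 − 41 = -13.66.
Midpoints: P̄ = 34.17, Q̄ = 3523.5.
ε = (ΔQ/ΔP)(P̄/Q̄) = (1129/-13.66)(34.17/3523.5).

-0.802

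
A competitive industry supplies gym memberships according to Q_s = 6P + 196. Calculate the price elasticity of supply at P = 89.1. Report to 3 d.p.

At P = 89.1, Q_s = 730.60.
dQ_s/dP = 6.
ε_s = (dQ_s/dP)(P/Q_s) = (6)(89.1/730.60).

0.732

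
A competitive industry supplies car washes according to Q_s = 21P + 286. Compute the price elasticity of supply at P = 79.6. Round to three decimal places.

0.854

At P = 79.6, Q_s = 1957.60.
dQ_s/dP = 21.
ε_s = (dQ_s/dP)(P/Q_s) = (21)(79.6/1957.60).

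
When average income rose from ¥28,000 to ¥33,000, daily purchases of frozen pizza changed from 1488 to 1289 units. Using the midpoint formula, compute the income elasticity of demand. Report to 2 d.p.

-0.87

ΔQ = -199, ΔI = 5000. Midpoints: Ī = 30,500, Q̄ = 1388.5.
ε_I = (ΔQ/ΔI)(Ī/Q̄) = (-199/5000)(30500/1388.5).
ε_I < 0, so the good is inferior.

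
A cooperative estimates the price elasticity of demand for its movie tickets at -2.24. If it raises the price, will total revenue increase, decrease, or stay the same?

decrease

|ε| = 2.24 > 1, so demand is elastic. A price rise therefore reduces total revenue.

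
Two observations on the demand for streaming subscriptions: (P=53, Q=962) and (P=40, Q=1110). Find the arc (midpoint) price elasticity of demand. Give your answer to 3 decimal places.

ΔQ = 1110 − 962 = 148; ΔP = 40 − 53 = -13.
Midpoints: P̄ = 46.50, Q̄ = 1036.0.
ε = (ΔQ/ΔP)(P̄/Q̄) = (148/-13)(46.50/1036.0).

-0.511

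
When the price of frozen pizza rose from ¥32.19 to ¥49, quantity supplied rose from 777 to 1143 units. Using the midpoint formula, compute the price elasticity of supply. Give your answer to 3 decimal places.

ΔQ = 1143 − 777 = 366; ΔP = 49 − 32.19 = 16.81.
Midpoints: P̄ = 40.59, Q̄ = 960.0.
ε_s = (ΔQ/ΔP)(P̄/Q̄) = (366/16.81)(40.59/960.0).

0.921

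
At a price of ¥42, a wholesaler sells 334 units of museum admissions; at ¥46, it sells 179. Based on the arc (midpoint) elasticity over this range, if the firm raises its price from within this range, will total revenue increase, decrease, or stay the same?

Arc ε = (-155/4)(44.00/256.5) ≈ -6.647.
|ε| = 6.65 > 1, so demand is elastic. A price rise therefore reduces total revenue.

decrease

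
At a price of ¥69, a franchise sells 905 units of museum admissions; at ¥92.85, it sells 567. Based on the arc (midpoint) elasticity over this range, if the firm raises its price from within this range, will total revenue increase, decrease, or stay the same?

Arc ε = (-338/23.85)(80.92/736.0) ≈ -1.558.
|ε| = 1.56 > 1, so demand is elastic. A price rise therefore reduces total revenue.

decrease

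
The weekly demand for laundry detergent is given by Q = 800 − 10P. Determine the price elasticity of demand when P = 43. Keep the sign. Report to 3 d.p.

At P = 43, Q = 370.
dQ/dP = −10.
ε = (dQ/dP)(P/Q) = (-10)(43/370).

-1.162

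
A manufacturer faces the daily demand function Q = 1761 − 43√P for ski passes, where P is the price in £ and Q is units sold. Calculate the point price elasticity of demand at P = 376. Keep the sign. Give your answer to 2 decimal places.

At P = 376, Q = 927.199.
dQ/dP = −43/(2√P) = -1.109.
ε = (dQ/dP)(P/Q) = (-1.109)(376/927.199).

-0.45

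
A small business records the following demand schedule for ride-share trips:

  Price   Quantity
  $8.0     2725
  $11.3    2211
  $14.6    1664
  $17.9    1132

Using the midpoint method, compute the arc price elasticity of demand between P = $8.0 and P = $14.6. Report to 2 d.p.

-0.83

At P = 8.0, Q = 2725; at P = 14.6, Q = 1664.
ΔQ = -1061, ΔP = 6.6. Midpoints: P̄ = 11.30, Q̄ = 2194.5.
ε = (ΔQ/ΔP)(P̄/Q̄) = (-1061/6.6)(11.30/2194.5).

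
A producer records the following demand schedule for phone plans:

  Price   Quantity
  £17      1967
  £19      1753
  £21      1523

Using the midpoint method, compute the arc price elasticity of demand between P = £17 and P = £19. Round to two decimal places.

At P = 17, Q = 1967; at P = 19, Q = 1753.
ΔQ = -214, ΔP = 2. Midpoints: P̄ = 18.00, Q̄ = 1860.0.
ε = (ΔQ/ΔP)(P̄/Q̄) = (-214/2)(18.00/1860.0).

-1.04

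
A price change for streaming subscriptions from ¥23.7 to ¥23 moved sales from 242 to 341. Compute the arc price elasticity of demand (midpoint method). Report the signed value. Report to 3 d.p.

ΔQ = 341 − 242 = 99; ΔP = 23 − 23.7 = -0.7.
Midpoints: P̄ = 23.35, Q̄ = 291.5.
ε = (ΔQ/ΔP)(P̄/Q̄) = (99/-0.7)(23.35/291.5).

-11.329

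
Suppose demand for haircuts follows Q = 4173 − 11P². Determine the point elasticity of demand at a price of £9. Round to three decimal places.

-0.543

At P = 9, Q = 3282.
dQ/dP = −22P = -198.
ε = (dQ/dP)(P/Q) = (-198)(9/3282).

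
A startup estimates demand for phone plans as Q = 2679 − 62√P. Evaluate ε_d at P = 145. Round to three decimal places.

At P = 145, Q = 1932.421.
dQ/dP = −62/(2√P) = -2.574.
ε = (dQ/dP)(P/Q) = (-2.574)(145/1932.421).

-0.193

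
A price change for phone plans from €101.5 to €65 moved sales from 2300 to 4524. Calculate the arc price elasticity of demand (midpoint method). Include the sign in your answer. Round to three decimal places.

ΔQ = 4524 − 2300 = 2224; ΔP = 65 − 101.5 = -36.5.
Midpoints: P̄ = 83.25, Q̄ = 3412.0.
ε = (ΔQ/ΔP)(P̄/Q̄) = (2224/-36.5)(83.25/3412.0).

-1.487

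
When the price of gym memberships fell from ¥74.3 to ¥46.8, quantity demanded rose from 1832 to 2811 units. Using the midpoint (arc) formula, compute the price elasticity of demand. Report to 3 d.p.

-0.929

ΔQ = 2811 − 1832 = 979; ΔP = 46.8 − 74.3 = -27.5.
Midpoints: P̄ = 60.55, Q̄ = 2321.5.
ε = (ΔQ/ΔP)(P̄/Q̄) = (979/-27.5)(60.55/2321.5).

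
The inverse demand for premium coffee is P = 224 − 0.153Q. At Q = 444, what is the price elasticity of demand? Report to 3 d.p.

-2.297

At Q = 444, P = 224 − 0.153(444) = 156.07.
dP/dQ = −0.153, so dQ/dP = 1/(−0.153) = -6.536.
ε = (dQ/dP)(P/Q) = (-6.536)(156.07/444).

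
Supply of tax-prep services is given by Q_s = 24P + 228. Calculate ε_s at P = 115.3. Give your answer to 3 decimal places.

0.924

At P = 115.3, Q_s = 2995.20.
dQ_s/dP = 24.
ε_s = (dQ_s/dP)(P/Q_s) = (24)(115.3/2995.20).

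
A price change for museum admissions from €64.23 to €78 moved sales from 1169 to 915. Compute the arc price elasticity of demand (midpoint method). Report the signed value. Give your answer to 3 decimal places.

-1.259

ΔQ = 915 − 1169 = -254; ΔP = 78 − 64.23 = 13.77.
Midpoints: P̄ = 71.12, Q̄ = 1042.0.
ε = (ΔQ/ΔP)(P̄/Q̄) = (-254/13.77)(71.12/1042.0).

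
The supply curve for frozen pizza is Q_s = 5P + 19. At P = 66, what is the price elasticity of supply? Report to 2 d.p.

0.95

At P = 66, Q_s = 349.
dQ_s/dP = 5.
ε_s = (dQ_s/dP)(P/Q_s) = (5)(66/349).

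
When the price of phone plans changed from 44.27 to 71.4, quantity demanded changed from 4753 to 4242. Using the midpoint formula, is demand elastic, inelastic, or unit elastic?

inelastic

Arc ε ≈ -0.242.
|ε| = 0.24 < 1.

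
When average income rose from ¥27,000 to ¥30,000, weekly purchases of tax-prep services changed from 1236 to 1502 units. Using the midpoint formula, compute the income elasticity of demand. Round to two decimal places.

ΔQ = 266, ΔI = 3000. Midpoints: Ī = 28,500, Q̄ = 1369.0.
ε_I = (ΔQ/ΔI)(Ī/Q̄) = (266/3000)(28500/1369.0).

1.85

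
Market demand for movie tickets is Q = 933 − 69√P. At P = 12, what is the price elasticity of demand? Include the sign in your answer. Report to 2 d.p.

At P = 12, Q = 693.977.
dQ/dP = −69/(2√P) = -9.959.
ε = (dQ/dP)(P/Q) = (-9.959)(12/693.977).
|ε| < 1, so demand is inelastic at this price.

-0.17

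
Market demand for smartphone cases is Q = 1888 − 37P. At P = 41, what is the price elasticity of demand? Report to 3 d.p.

At P = 41, Q = 371.
dQ/dP = −37.
ε = (dQ/dP)(P/Q) = (-37)(41/371).
|ε| > 1, so demand is elastic at this price.

-4.089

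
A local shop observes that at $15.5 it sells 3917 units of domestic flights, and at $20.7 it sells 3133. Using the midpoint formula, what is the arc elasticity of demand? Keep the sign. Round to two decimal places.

-0.77

ΔQ = 3133 − 3917 = -784; ΔP = 20.7 − 15.5 = 5.2.
Midpoints: P̄ = 18.10, Q̄ = 3525.0.
ε = (ΔQ/ΔP)(P̄/Q̄) = (-784/5.2)(18.10/3525.0).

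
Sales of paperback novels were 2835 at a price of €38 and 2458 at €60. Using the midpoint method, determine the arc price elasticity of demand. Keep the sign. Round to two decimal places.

ΔQ = 2458 − 2835 = -377; ΔP = 60 − 38 = 22.
Midpoints: P̄ = 49.00, Q̄ = 2646.5.
ε = (ΔQ/ΔP)(P̄/Q̄) = (-377/22)(49.00/2646.5).

-0.32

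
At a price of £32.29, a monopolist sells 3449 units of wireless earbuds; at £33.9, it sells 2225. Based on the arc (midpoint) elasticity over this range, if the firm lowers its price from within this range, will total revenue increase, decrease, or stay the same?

Arc ε = (-1224/1.61)(33.09/2837.0) ≈ -8.869.
|ε| = 8.87 > 1, so demand is elastic. A price cut therefore raises total revenue.

increase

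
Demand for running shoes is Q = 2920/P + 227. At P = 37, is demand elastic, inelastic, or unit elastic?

Q = 305.919, dQ/dP = -2.133.
ε = (dQ/dP)(P/Q) ≈ -0.258.
|ε| = 0.26 < 1.

inelastic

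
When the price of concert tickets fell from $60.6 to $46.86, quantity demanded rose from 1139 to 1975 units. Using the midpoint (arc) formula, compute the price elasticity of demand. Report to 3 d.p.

ΔQ = 1975 − 1139 = 836; ΔP = 46.86 − 60.6 = -13.74.
Midpoints: P̄ = 53.73, Q̄ = 1557.0.
ε = (ΔQ/ΔP)(P̄/Q̄) = (836/-13.74)(53.73/1557.0).

-2.100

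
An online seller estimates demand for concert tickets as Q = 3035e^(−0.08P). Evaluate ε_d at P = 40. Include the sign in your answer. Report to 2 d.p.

At P = 40, Q = 123.713.
dQ/dP = −0.08·3035e^(−0.08P) = −0.08Q = -9.897.
ε = (dQ/dP)(P/Q) = (-9.897)(40/123.713).
|ε| > 1, so demand is elastic at this price.

-3.20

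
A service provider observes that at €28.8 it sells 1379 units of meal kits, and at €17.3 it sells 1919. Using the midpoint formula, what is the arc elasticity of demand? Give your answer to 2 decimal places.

ΔQ = 1919 − 1379 = 540; ΔP = 17.3 − 28.8 = -11.5.
Midpoints: P̄ = 23.05, Q̄ = 1649.0.
ε = (ΔQ/ΔP)(P̄/Q̄) = (540/-11.5)(23.05/1649.0).

-0.66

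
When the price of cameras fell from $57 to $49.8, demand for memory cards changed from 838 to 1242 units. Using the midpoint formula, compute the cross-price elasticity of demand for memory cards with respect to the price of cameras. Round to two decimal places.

-2.88

ΔQ_x = 1242 − 838 = 404; ΔP_y = 49.8 − 57 = -7.2.
Midpoints: P̄_y = 53.40, Q̄_x = 1040.0.
ε_xy = (ΔQ_x/ΔP_y)(P̄_y/Q̄_x) = (404/-7.2)(53.40/1040.0).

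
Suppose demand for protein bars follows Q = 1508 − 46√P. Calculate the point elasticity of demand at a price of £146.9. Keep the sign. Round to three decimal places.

-0.293

At P = 146.9, Q = 950.469.
dQ/dP = −46/(2√P) = -1.898.
ε = (dQ/dP)(P/Q) = (-1.898)(146.9/950.469).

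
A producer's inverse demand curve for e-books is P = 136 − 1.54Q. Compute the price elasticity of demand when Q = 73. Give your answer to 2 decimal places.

-0.21

At Q = 73, P = 136 − 1.54(73) = 23.58.
dP/dQ = −1.54, so dQ/dP = 1/(−1.54) = -0.649.
ε = (dQ/dP)(P/Q) = (-0.649)(23.58/73).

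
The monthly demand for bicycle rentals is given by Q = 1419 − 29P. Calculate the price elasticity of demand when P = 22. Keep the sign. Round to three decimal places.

-0.817

At P = 22, Q = 781.
dQ/dP = −29.
ε = (dQ/dP)(P/Q) = (-29)(22/781).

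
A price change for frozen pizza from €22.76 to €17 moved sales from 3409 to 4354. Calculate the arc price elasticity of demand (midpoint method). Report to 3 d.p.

-0.840

ΔQ = 4354 − 3409 = 945; ΔP = 17 − 22.76 = -5.76.
Midpoints: P̄ = 19.88, Q̄ = 3881.5.
ε = (ΔQ/ΔP)(P̄/Q̄) = (945/-5.76)(19.88/3881.5).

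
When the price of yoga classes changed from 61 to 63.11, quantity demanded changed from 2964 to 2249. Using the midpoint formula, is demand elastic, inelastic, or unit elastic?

Arc ε ≈ -8.068.
|ε| = 8.07 > 1.

elastic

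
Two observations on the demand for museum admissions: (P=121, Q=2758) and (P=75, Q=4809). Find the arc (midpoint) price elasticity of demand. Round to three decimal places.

-1.155

ΔQ = 4809 − 2758 = 2051; ΔP = 75 − 121 = -46.
Midpoints: P̄ = 98.00, Q̄ = 3783.5.
ε = (ΔQ/ΔP)(P̄/Q̄) = (2051/-46)(98.00/3783.5).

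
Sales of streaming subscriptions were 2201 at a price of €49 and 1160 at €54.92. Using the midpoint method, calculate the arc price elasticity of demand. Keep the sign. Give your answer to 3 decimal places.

ΔQ = 1160 − 2201 = -1041; ΔP = 54.92 − 49 = 5.92.
Midpoints: P̄ = 51.96, Q̄ = 1680.5.
ε = (ΔQ/ΔP)(P̄/Q̄) = (-1041/5.92)(51.96/1680.5).

-5.437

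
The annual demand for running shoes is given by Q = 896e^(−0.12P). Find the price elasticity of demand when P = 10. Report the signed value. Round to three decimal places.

-1.200

At P = 10, Q = 269.870.
dQ/dP = −0.12·896e^(−0.12P) = −0.12Q = -32.384.
ε = (dQ/dP)(P/Q) = (-32.384)(10/269.870).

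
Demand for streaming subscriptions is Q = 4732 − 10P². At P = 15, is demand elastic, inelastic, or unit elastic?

Q = 2482, dQ/dP = -300.
ε = (dQ/dP)(P/Q) ≈ -1.813.
|ε| = 1.81 > 1.

elastic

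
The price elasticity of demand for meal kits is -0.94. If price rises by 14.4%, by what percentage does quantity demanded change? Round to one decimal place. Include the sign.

%ΔQ ≈ ε × %ΔP = (-0.94)(14.4%) = -13.54%.

-13.5%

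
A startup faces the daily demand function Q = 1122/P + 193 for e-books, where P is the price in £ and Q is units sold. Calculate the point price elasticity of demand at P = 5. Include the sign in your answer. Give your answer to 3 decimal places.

-0.538

At P = 5, Q = 417.400.
dQ/dP = −1122/P² = -44.880.
ε = (dQ/dP)(P/Q) = (-44.880)(5/417.400).
|ε| < 1, so demand is inelastic at this price.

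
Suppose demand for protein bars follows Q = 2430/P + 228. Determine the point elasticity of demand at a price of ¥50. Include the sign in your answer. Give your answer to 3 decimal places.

At P = 50, Q = 276.600.
dQ/dP = −2430/P² = -0.972.
ε = (dQ/dP)(P/Q) = (-0.972)(50/276.600).

-0.176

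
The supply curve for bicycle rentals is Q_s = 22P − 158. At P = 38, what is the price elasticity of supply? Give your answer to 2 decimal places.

At P = 38, Q_s = 678.
dQ_s/dP = 22.
ε_s = (dQ_s/dP)(P/Q_s) = (22)(38/678).

1.23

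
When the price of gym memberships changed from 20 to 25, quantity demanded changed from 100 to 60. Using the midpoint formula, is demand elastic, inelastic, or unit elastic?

Arc ε ≈ -2.250.
|ε| = 2.25 > 1.

elastic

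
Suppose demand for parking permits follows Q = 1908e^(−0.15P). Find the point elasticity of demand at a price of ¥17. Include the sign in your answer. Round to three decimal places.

At P = 17, Q = 148.980.
dQ/dP = −0.15·1908e^(−0.15P) = −0.15Q = -22.347.
ε = (dQ/dP)(P/Q) = (-22.347)(17/148.980).
|ε| > 1, so demand is elastic at this price.

-2.550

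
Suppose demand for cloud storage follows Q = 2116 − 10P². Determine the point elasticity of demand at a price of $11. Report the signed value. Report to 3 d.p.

At P = 11, Q = 906.
dQ/dP = −20P = -220.
ε = (dQ/dP)(P/Q) = (-220)(11/906).
|ε| > 1, so demand is elastic at this price.

-2.671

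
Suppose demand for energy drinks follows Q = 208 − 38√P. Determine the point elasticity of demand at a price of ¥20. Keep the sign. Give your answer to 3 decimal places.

-2.233

At P = 20, Q = 38.059.
dQ/dP = −38/(2√P) = -4.249.
ε = (dQ/dP)(P/Q) = (-4.249)(20/38.059).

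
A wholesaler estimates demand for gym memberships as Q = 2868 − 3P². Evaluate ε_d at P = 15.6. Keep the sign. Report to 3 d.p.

-0.683

At P = 15.6, Q = 2137.920.
dQ/dP = −6P = -93.600.
ε = (dQ/dP)(P/Q) = (-93.600)(15.6/2137.920).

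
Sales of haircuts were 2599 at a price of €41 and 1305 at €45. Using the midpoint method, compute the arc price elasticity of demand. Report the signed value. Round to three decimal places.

ΔQ = 1305 − 2599 = -1294; ΔP = 45 − 41 = 4.
Midpoints: P̄ = 43.00, Q̄ = 1952.0.
ε = (ΔQ/ΔP)(P̄/Q̄) = (-1294/4)(43.00/1952.0).

-7.126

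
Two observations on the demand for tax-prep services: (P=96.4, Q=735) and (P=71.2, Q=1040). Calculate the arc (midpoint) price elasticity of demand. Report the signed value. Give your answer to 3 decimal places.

-1.143

ΔQ = 1040 − 735 = 305; ΔP = 71.2 − 96.4 = -25.2.
Midpoints: P̄ = 83.80, Q̄ = 887.5.
ε = (ΔQ/ΔP)(P̄/Q̄) = (305/-25.2)(83.80/887.5).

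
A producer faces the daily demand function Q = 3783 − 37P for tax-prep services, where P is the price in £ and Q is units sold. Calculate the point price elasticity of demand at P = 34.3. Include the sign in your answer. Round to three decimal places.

-0.505

At P = 34.3, Q = 2513.900.
dQ/dP = −37.
ε = (dQ/dP)(P/Q) = (-37)(34.3/2513.900).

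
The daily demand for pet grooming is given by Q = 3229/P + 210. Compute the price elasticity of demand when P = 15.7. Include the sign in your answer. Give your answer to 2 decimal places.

-0.49

At P = 15.7, Q = 415.669.
dQ/dP = −3229/P² = -13.100.
ε = (dQ/dP)(P/Q) = (-13.100)(15.7/415.669).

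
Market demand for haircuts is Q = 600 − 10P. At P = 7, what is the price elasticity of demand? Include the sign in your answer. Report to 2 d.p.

At P = 7, Q = 530.
dQ/dP = −10.
ε = (dQ/dP)(P/Q) = (-10)(7/530).

-0.13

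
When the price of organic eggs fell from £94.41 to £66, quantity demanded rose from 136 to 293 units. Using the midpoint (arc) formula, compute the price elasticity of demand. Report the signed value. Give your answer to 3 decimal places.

-2.066

ΔQ = 293 − 136 = 157; ΔP = 66 − 94.41 = -28.41.
Midpoints: P̄ = 80.20, Q̄ = 214.5.
ε = (ΔQ/ΔP)(P̄/Q̄) = (157/-28.41)(80.20/214.5).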